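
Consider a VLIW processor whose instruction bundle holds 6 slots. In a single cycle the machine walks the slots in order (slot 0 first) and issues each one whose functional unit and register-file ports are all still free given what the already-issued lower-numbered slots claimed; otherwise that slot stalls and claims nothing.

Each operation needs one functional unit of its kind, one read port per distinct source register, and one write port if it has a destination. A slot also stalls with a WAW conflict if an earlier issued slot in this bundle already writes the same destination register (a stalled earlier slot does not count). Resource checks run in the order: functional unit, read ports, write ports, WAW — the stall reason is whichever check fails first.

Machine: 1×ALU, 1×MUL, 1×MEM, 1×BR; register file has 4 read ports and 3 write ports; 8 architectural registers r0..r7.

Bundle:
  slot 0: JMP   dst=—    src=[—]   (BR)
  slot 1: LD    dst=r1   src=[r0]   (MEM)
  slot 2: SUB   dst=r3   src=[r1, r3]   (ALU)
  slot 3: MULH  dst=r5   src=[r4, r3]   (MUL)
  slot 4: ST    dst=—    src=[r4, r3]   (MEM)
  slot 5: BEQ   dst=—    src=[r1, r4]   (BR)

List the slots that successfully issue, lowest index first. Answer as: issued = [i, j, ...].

issued = [0, 1, 2]

(0) want 1×BR +0rd +0wr — yes → AL1|MU1|ME1|BR0|rd4|wr3
(1) want 1×MEM +1rd +1wr — yes → AL1|MU1|ME0|BR0|rd3|wr2
(2) want 1×ALU +2rd +1wr — yes → AL0|MU1|ME0|BR0|rd1|wr1
(3) want 1×MUL +2rd +1wr — RD_PORT → AL0|MU1|ME0|BR0|rd1|wr1
(4) want 1×MEM +2rd +0wr — FU → AL0|MU1|ME0|BR0|rd1|wr1
(5) want 1×BR +2rd +0wr — FU → AL0|MU1|ME0|BR0|rd1|wr1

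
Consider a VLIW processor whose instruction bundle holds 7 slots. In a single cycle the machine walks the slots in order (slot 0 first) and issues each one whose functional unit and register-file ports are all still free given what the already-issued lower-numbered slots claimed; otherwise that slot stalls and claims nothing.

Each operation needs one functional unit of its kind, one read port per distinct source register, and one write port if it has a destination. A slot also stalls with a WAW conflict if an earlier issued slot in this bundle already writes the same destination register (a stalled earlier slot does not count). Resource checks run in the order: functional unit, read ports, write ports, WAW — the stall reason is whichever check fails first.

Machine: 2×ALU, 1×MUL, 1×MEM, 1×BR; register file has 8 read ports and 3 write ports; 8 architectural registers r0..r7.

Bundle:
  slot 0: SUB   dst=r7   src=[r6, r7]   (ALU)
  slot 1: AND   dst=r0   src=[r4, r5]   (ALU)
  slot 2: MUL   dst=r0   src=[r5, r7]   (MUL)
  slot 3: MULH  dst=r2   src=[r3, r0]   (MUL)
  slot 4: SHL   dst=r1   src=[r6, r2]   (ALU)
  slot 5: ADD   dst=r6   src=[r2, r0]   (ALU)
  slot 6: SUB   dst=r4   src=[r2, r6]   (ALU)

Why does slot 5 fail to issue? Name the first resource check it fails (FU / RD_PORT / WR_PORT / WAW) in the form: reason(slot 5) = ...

reason(slot 5) = FU

slot 0 (ALU): ISSUE — free A1,Mu1,Ld1,B1 rp6 wp2
slot 1 (ALU): ISSUE — free A0,Mu1,Ld1,B1 rp4 wp1
slot 2 (MUL): stall WAW — free A0,Mu1,Ld1,B1 rp4 wp1
slot 3 (MUL): ISSUE — free A0,Mu0,Ld1,B1 rp2 wp0
slot 4 (ALU): stall FU — free A0,Mu0,Ld1,B1 rp2 wp0
slot 5 (ALU): stall FU — free A0,Mu0,Ld1,B1 rp2 wp0
slot 6 (ALU): stall FU — free A0,Mu0,Ld1,B1 rp2 wp0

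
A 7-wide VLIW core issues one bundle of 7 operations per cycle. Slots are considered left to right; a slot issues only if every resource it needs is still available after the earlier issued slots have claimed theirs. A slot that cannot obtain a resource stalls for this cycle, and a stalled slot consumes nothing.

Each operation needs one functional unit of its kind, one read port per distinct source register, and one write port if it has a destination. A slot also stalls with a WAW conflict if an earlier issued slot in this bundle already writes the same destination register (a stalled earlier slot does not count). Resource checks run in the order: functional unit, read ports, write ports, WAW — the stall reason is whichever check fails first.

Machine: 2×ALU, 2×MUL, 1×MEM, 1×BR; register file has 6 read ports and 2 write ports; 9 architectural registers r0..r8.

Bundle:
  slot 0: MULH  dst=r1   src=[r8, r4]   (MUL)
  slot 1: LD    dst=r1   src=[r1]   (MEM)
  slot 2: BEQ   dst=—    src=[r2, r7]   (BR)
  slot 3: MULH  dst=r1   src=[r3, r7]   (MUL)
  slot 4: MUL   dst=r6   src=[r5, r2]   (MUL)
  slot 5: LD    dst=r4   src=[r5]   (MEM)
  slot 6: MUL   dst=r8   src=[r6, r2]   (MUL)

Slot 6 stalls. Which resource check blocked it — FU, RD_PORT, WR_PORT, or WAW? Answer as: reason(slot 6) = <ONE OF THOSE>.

#0 MUL src=r8,r4 dispatched  <A:2 Mu:1 Ld:1 B:1 rd:4 wr:1>
#1 MEM src=r1 held:WAW  <A:2 Mu:1 Ld:1 B:1 rd:4 wr:1>
#2 BR src=r2,r7 dispatched  <A:2 Mu:1 Ld:1 B:0 rd:2 wr:1>
#3 MUL src=r3,r7 held:WAW  <A:2 Mu:1 Ld:1 B:0 rd:2 wr:1>
#4 MUL src=r5,r2 dispatched  <A:2 Mu:0 Ld:1 B:0 rd:0 wr:0>
#5 MEM src=r5 held:RD_PORT  <A:2 Mu:0 Ld:1 B:0 rd:0 wr:0>
#6 MUL src=r6,r2 held:FU  <A:2 Mu:0 Ld:1 B:0 rd:0 wr:0>

reason(slot 6) = FU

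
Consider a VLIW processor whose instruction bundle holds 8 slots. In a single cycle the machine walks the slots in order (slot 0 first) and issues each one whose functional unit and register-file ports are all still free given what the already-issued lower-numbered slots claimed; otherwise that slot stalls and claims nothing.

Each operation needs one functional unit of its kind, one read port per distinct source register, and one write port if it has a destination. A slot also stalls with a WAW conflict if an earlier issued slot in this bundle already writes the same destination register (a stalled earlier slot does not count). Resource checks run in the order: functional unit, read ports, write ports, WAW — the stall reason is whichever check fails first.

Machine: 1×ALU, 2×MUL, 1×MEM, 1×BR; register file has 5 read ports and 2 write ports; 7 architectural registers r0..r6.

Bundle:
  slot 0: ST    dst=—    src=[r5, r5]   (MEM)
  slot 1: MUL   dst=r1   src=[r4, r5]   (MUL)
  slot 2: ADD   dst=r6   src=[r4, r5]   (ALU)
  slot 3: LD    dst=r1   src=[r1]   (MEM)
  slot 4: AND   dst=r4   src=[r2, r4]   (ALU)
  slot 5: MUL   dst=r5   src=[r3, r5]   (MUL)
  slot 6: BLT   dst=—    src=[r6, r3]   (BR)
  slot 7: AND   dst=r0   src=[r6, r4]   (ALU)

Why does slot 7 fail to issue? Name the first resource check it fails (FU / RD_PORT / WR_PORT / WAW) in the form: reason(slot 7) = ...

reason(slot 7) = FU

[0] MEM needs rd=1 wr=0: ok; after: ALU=1 MUL=2 MEM=0 BR=1, R=4, W=2
[1] MUL needs rd=2 wr=1: ok; after: ALU=1 MUL=1 MEM=0 BR=1, R=2, W=1
[2] ALU needs rd=2 wr=1: ok; after: ALU=0 MUL=1 MEM=0 BR=1, R=0, W=0
[3] MEM needs rd=1 wr=1: FU; after: ALU=0 MUL=1 MEM=0 BR=1, R=0, W=0
[4] ALU needs rd=2 wr=1: FU; after: ALU=0 MUL=1 MEM=0 BR=1, R=0, W=0
[5] MUL needs rd=2 wr=1: RD_PORT; after: ALU=0 MUL=1 MEM=0 BR=1, R=0, W=0
[6] BR needs rd=2 wr=0: RD_PORT; after: ALU=0 MUL=1 MEM=0 BR=1, R=0, W=0
[7] ALU needs rd=2 wr=1: FU; after: ALU=0 MUL=1 MEM=0 BR=1, R=0, W=0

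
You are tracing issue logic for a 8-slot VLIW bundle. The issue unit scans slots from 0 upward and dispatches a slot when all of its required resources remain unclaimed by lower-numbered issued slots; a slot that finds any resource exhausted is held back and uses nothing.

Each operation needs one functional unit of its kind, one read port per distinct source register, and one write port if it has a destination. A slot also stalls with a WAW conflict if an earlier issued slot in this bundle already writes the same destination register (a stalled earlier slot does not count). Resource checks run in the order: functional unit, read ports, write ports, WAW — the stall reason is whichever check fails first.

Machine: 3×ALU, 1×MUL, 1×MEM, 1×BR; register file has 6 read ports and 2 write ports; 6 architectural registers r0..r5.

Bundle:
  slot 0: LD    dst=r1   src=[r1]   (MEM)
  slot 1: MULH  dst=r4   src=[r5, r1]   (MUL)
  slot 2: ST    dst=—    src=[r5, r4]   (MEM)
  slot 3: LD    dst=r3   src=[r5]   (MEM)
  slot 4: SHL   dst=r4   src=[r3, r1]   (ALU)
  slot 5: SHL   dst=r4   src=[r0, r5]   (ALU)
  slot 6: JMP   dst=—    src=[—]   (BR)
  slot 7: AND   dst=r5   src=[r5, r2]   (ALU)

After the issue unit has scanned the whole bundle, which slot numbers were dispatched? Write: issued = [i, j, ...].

issued = [0, 1, 6]

#0 MEM src=r1 dispatched  <A:3 Mu:1 Ld:0 B:1 rd:5 wr:1>
#1 MUL src=r5,r1 dispatched  <A:3 Mu:0 Ld:0 B:1 rd:3 wr:0>
#2 MEM src=r5,r4 held:FU  <A:3 Mu:0 Ld:0 B:1 rd:3 wr:0>
#3 MEM src=r5 held:FU  <A:3 Mu:0 Ld:0 B:1 rd:3 wr:0>
#4 ALU src=r3,r1 held:WR_PORT  <A:3 Mu:0 Ld:0 B:1 rd:3 wr:0>
#5 ALU src=r0,r5 held:WR_PORT  <A:3 Mu:0 Ld:0 B:1 rd:3 wr:0>
#6 BR src=- dispatched  <A:3 Mu:0 Ld:0 B:0 rd:3 wr:0>
#7 ALU src=r5,r2 held:WR_PORT  <A:3 Mu:0 Ld:0 B:0 rd:3 wr:0>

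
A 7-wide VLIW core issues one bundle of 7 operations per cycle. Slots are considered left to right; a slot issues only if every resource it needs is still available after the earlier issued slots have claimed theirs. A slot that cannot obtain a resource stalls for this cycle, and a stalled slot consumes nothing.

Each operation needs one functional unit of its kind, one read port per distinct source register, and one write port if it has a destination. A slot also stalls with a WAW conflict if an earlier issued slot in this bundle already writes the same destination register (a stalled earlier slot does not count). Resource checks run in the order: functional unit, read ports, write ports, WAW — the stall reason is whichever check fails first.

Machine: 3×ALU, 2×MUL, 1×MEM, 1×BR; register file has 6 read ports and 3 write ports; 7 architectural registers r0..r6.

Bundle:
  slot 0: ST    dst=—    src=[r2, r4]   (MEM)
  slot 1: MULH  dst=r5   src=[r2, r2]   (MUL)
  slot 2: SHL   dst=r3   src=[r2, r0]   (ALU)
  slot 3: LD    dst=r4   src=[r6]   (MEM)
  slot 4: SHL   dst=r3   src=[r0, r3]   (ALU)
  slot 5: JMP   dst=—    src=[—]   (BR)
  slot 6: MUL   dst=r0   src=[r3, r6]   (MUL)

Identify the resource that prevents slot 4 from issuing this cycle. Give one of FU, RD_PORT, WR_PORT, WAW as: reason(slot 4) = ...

reason(slot 4) = RD_PORT

[0] MEM needs rd=2 wr=0: ok; after: ALU=3 MUL=2 MEM=0 BR=1, R=4, W=3
[1] MUL needs rd=1 wr=1: ok; after: ALU=3 MUL=1 MEM=0 BR=1, R=3, W=2
[2] ALU needs rd=2 wr=1: ok; after: ALU=2 MUL=1 MEM=0 BR=1, R=1, W=1
[3] MEM needs rd=1 wr=1: FU; after: ALU=2 MUL=1 MEM=0 BR=1, R=1, W=1
[4] ALU needs rd=2 wr=1: RD_PORT; after: ALU=2 MUL=1 MEM=0 BR=1, R=1, W=1
[5] BR needs rd=0 wr=0: ok; after: ALU=2 MUL=1 MEM=0 BR=0, R=1, W=1
[6] MUL needs rd=2 wr=1: RD_PORT; after: ALU=2 MUL=1 MEM=0 BR=0, R=1, W=1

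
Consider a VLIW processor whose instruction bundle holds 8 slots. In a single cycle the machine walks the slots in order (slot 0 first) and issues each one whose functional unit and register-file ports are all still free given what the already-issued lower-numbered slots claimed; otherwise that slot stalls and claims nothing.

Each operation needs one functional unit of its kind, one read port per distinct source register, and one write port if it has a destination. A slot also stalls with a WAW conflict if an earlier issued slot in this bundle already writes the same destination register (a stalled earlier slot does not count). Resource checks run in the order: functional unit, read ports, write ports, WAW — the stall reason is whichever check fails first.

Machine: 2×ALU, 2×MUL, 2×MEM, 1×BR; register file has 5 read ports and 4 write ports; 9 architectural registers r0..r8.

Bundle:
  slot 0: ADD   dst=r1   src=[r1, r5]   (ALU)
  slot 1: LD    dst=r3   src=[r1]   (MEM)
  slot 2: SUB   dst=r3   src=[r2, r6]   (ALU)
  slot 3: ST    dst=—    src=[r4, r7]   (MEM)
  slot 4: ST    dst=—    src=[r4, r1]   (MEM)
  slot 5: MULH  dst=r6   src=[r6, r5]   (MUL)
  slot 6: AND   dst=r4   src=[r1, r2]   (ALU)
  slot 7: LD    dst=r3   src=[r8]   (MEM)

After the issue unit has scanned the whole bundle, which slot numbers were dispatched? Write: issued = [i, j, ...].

[0] ALU needs rd=2 wr=1: ok; after: ALU=1 MUL=2 MEM=2 BR=1, R=3, W=3
[1] MEM needs rd=1 wr=1: ok; after: ALU=1 MUL=2 MEM=1 BR=1, R=2, W=2
[2] ALU needs rd=2 wr=1: WAW; after: ALU=1 MUL=2 MEM=1 BR=1, R=2, W=2
[3] MEM needs rd=2 wr=0: ok; after: ALU=1 MUL=2 MEM=0 BR=1, R=0, W=2
[4] MEM needs rd=2 wr=0: FU; after: ALU=1 MUL=2 MEM=0 BR=1, R=0, W=2
[5] MUL needs rd=2 wr=1: RD_PORT; after: ALU=1 MUL=2 MEM=0 BR=1, R=0, W=2
[6] ALU needs rd=2 wr=1: RD_PORT; after: ALU=1 MUL=2 MEM=0 BR=1, R=0, W=2
[7] MEM needs rd=1 wr=1: FU; after: ALU=1 MUL=2 MEM=0 BR=1, R=0, W=2

issued = [0, 1, 3]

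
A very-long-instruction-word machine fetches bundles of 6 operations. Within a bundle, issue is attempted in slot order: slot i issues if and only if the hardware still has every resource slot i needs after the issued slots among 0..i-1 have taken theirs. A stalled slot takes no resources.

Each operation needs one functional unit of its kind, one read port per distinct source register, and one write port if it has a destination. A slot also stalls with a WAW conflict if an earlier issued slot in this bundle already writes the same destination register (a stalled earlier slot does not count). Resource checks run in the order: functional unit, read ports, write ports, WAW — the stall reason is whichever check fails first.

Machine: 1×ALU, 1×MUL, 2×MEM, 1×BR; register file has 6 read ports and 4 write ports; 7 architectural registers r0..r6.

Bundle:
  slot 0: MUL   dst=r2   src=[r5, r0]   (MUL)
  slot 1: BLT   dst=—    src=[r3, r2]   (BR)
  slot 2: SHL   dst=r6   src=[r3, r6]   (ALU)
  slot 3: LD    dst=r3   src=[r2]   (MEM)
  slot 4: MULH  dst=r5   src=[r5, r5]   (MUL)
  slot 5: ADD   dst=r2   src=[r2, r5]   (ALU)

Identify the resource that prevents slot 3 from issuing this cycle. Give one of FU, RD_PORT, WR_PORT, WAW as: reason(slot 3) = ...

(0) want 1×MUL +2rd +1wr — yes → AL1|MU0|ME2|BR1|rd4|wr3
(1) want 1×BR +2rd +0wr — yes → AL1|MU0|ME2|BR0|rd2|wr3
(2) want 1×ALU +2rd +1wr — yes → AL0|MU0|ME2|BR0|rd0|wr2
(3) want 1×MEM +1rd +1wr — RD_PORT → AL0|MU0|ME2|BR0|rd0|wr2
(4) want 1×MUL +1rd +1wr — FU → AL0|MU0|ME2|BR0|rd0|wr2
(5) want 1×ALU +2rd +1wr — FU → AL0|MU0|ME2|BR0|rd0|wr2

reason(slot 3) = RD_PORT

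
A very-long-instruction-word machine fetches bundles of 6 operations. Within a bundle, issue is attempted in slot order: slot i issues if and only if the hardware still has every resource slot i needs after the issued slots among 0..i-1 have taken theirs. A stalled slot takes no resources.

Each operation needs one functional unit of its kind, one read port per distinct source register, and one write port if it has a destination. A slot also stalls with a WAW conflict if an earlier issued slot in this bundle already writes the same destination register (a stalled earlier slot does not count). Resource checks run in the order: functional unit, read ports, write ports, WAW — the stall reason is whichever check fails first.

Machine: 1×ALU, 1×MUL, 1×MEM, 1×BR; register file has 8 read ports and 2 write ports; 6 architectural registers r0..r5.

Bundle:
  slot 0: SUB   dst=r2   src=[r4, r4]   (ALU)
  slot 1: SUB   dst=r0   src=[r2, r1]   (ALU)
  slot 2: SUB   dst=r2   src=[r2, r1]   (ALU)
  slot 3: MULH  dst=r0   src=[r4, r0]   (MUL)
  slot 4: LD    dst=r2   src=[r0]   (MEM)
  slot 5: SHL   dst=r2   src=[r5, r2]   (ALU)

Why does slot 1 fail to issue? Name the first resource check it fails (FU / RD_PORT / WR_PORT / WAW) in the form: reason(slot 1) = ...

(0) want 1×ALU +1rd +1wr — yes → AL0|MU1|ME1|BR1|rd7|wr1
(1) want 1×ALU +2rd +1wr — FU → AL0|MU1|ME1|BR1|rd7|wr1
(2) want 1×ALU +2rd +1wr — FU → AL0|MU1|ME1|BR1|rd7|wr1
(3) want 1×MUL +2rd +1wr — yes → AL0|MU0|ME1|BR1|rd5|wr0
(4) want 1×MEM +1rd +1wr — WR_PORT → AL0|MU0|ME1|BR1|rd5|wr0
(5) want 1×ALU +2rd +1wr — FU → AL0|MU0|ME1|BR1|rd5|wr0

reason(slot 1) = FU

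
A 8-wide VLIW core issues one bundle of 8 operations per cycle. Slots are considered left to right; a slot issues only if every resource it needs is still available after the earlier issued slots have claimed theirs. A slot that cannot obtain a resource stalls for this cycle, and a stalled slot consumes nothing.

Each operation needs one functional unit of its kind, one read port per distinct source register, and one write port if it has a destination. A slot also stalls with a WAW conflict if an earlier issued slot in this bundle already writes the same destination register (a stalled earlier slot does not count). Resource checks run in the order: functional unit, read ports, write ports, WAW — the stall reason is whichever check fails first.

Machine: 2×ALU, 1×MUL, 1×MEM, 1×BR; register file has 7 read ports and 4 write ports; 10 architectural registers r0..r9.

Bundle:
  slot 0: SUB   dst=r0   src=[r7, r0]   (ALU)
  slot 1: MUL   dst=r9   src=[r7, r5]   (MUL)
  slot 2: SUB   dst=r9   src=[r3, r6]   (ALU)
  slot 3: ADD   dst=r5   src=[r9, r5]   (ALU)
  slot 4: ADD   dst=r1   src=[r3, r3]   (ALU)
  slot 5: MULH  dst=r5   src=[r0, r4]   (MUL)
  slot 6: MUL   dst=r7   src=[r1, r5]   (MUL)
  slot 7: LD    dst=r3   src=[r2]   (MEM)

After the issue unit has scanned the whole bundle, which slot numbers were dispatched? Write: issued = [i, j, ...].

[0] ALU needs rd=2 wr=1: ok; after: ALU=1 MUL=1 MEM=1 BR=1, R=5, W=3
[1] MUL needs rd=2 wr=1: ok; after: ALU=1 MUL=0 MEM=1 BR=1, R=3, W=2
[2] ALU needs rd=2 wr=1: WAW; after: ALU=1 MUL=0 MEM=1 BR=1, R=3, W=2
[3] ALU needs rd=2 wr=1: ok; after: ALU=0 MUL=0 MEM=1 BR=1, R=1, W=1
[4] ALU needs rd=1 wr=1: FU; after: ALU=0 MUL=0 MEM=1 BR=1, R=1, W=1
[5] MUL needs rd=2 wr=1: FU; after: ALU=0 MUL=0 MEM=1 BR=1, R=1, W=1
[6] MUL needs rd=2 wr=1: FU; after: ALU=0 MUL=0 MEM=1 BR=1, R=1, W=1
[7] MEM needs rd=1 wr=1: ok; after: ALU=0 MUL=0 MEM=0 BR=1, R=0, W=0

issued = [0, 1, 3, 7]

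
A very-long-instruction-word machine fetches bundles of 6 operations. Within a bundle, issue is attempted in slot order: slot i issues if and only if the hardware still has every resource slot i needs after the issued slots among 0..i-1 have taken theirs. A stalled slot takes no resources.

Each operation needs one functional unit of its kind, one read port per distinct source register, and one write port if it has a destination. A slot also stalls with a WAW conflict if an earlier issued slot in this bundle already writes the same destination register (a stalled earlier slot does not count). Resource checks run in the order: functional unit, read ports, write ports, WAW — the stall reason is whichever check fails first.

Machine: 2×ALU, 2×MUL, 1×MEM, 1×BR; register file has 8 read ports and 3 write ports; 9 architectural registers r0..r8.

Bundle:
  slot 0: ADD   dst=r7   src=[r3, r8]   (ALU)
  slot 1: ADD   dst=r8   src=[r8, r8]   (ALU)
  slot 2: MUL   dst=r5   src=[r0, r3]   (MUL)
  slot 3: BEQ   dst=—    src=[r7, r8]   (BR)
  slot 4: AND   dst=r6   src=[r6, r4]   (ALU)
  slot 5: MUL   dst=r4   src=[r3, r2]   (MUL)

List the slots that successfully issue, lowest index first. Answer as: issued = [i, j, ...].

(0) want 1×ALU +2rd +1wr — yes → AL1|MU2|ME1|BR1|rd6|wr2
(1) want 1×ALU +1rd +1wr — yes → AL0|MU2|ME1|BR1|rd5|wr1
(2) want 1×MUL +2rd +1wr — yes → AL0|MU1|ME1|BR1|rd3|wr0
(3) want 1×BR +2rd +0wr — yes → AL0|MU1|ME1|BR0|rd1|wr0
(4) want 1×ALU +2rd +1wr — FU → AL0|MU1|ME1|BR0|rd1|wr0
(5) want 1×MUL +2rd +1wr — RD_PORT → AL0|MU1|ME1|BR0|rd1|wr0

issued = [0, 1, 2, 3]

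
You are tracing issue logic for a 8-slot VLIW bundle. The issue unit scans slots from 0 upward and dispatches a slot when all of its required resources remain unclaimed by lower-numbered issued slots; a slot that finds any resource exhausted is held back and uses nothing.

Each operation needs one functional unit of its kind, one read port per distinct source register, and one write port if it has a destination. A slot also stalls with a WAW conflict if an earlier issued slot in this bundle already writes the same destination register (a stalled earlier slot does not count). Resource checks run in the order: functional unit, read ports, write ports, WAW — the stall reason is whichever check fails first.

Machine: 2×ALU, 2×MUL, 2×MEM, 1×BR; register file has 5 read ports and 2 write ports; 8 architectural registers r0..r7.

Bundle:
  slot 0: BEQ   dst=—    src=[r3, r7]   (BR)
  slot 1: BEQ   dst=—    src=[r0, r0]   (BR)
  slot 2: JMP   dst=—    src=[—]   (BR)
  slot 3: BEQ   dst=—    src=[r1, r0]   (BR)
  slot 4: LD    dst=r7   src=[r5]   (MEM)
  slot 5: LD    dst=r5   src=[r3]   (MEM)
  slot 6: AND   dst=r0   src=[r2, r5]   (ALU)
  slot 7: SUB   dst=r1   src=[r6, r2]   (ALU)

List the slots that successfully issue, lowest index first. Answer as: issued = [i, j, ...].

[0] BR needs rd=2 wr=0: ok; after: ALU=2 MUL=2 MEM=2 BR=0, R=3, W=2
[1] BR needs rd=1 wr=0: FU; after: ALU=2 MUL=2 MEM=2 BR=0, R=3, W=2
[2] BR needs rd=0 wr=0: FU; after: ALU=2 MUL=2 MEM=2 BR=0, R=3, W=2
[3] BR needs rd=2 wr=0: FU; after: ALU=2 MUL=2 MEM=2 BR=0, R=3, W=2
[4] MEM needs rd=1 wr=1: ok; after: ALU=2 MUL=2 MEM=1 BR=0, R=2, W=1
[5] MEM needs rd=1 wr=1: ok; after: ALU=2 MUL=2 MEM=0 BR=0, R=1, W=0
[6] ALU needs rd=2 wr=1: RD_PORT; after: ALU=2 MUL=2 MEM=0 BR=0, R=1, W=0
[7] ALU needs rd=2 wr=1: RD_PORT; after: ALU=2 MUL=2 MEM=0 BR=0, R=1, W=0

issued = [0, 4, 5]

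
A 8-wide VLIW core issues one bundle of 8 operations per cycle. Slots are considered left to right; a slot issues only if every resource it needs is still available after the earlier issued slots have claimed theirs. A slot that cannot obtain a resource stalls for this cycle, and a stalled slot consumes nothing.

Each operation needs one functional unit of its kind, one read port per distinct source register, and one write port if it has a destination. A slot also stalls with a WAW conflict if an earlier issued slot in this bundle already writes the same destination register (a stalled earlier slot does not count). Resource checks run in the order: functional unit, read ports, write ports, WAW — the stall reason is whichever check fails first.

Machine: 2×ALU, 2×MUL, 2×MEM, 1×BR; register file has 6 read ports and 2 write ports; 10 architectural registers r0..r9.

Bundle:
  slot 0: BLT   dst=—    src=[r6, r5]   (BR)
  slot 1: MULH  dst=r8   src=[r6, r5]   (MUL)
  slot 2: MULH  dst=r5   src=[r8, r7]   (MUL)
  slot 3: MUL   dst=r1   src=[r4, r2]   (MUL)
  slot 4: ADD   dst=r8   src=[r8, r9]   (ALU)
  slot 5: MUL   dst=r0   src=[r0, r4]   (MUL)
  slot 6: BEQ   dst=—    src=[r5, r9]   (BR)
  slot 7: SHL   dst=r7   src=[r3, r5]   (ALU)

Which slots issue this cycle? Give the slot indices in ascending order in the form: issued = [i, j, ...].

issued = [0, 1, 2]

#0 BR src=r6,r5 dispatched  <A:2 Mu:2 Ld:2 B:0 rd:4 wr:2>
#1 MUL src=r6,r5 dispatched  <A:2 Mu:1 Ld:2 B:0 rd:2 wr:1>
#2 MUL src=r8,r7 dispatched  <A:2 Mu:0 Ld:2 B:0 rd:0 wr:0>
#3 MUL src=r4,r2 held:FU  <A:2 Mu:0 Ld:2 B:0 rd:0 wr:0>
#4 ALU src=r8,r9 held:RD_PORT  <A:2 Mu:0 Ld:2 B:0 rd:0 wr:0>
#5 MUL src=r0,r4 held:FU  <A:2 Mu:0 Ld:2 B:0 rd:0 wr:0>
#6 BR src=r5,r9 held:FU  <A:2 Mu:0 Ld:2 B:0 rd:0 wr:0>
#7 ALU src=r3,r5 held:RD_PORT  <A:2 Mu:0 Ld:2 B:0 rd:0 wr:0>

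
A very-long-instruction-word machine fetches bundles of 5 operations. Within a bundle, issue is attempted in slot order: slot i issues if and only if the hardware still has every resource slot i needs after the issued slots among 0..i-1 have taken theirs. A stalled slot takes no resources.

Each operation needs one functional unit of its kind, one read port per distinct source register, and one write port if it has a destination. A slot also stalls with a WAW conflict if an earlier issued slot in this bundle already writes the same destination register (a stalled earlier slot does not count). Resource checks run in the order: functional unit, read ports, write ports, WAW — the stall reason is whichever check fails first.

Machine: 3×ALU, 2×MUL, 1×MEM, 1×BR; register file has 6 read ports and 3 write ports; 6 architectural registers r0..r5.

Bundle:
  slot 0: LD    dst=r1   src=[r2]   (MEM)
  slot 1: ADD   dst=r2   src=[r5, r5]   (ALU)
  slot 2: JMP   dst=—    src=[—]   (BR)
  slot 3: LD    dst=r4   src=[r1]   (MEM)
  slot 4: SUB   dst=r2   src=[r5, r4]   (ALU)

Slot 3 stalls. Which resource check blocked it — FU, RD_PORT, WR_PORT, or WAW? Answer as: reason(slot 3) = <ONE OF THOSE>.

reason(slot 3) = FU

(0) want 1×MEM +1rd +1wr — yes → AL3|MU2|ME0|BR1|rd5|wr2
(1) want 1×ALU +1rd +1wr — yes → AL2|MU2|ME0|BR1|rd4|wr1
(2) want 1×BR +0rd +0wr — yes → AL2|MU2|ME0|BR0|rd4|wr1
(3) want 1×MEM +1rd +1wr — FU → AL2|MU2|ME0|BR0|rd4|wr1
(4) want 1×ALU +2rd +1wr — WAW → AL2|MU2|ME0|BR0|rd4|wr1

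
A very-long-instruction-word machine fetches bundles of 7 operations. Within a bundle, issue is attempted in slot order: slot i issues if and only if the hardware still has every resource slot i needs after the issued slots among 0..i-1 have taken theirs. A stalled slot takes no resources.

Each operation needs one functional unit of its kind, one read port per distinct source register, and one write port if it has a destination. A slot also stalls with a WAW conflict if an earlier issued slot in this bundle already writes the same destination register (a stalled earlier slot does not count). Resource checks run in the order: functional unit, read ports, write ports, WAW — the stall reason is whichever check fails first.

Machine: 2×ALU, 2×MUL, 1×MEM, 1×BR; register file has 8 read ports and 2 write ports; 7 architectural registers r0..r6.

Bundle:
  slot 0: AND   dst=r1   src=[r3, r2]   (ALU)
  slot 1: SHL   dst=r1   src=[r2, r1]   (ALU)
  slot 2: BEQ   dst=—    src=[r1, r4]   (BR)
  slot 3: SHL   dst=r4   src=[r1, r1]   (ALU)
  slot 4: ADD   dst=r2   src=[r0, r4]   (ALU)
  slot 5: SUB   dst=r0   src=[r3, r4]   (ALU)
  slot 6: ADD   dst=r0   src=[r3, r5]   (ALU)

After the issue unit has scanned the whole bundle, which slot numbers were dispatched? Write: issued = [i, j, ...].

issued = [0, 2, 3]

#0 ALU src=r3,r2 dispatched  <A:1 Mu:2 Ld:1 B:1 rd:6 wr:1>
#1 ALU src=r2,r1 held:WAW  <A:1 Mu:2 Ld:1 B:1 rd:6 wr:1>
#2 BR src=r1,r4 dispatched  <A:1 Mu:2 Ld:1 B:0 rd:4 wr:1>
#3 ALU src=r1,r1 dispatched  <A:0 Mu:2 Ld:1 B:0 rd:3 wr:0>
#4 ALU src=r0,r4 held:FU  <A:0 Mu:2 Ld:1 B:0 rd:3 wr:0>
#5 ALU src=r3,r4 held:FU  <A:0 Mu:2 Ld:1 B:0 rd:3 wr:0>
#6 ALU src=r3,r5 held:FU  <A:0 Mu:2 Ld:1 B:0 rd:3 wr:0>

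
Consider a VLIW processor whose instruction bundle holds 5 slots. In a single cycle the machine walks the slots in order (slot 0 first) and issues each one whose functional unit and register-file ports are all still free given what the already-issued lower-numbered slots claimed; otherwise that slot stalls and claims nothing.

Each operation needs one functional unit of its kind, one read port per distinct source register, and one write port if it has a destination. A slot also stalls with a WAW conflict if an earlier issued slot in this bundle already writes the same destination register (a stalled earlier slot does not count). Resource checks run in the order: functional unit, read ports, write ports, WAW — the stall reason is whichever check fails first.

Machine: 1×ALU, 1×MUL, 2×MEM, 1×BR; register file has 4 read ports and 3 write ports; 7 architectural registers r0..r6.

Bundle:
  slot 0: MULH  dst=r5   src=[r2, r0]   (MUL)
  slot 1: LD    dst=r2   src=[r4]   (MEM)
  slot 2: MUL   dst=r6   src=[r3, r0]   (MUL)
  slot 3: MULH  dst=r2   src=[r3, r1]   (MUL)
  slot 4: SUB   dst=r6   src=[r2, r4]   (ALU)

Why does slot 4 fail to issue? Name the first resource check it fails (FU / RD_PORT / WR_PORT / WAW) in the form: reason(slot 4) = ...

reason(slot 4) = RD_PORT

[0] MUL needs rd=2 wr=1: ok; after: ALU=1 MUL=0 MEM=2 BR=1, R=2, W=2
[1] MEM needs rd=1 wr=1: ok; after: ALU=1 MUL=0 MEM=1 BR=1, R=1, W=1
[2] MUL needs rd=2 wr=1: FU; after: ALU=1 MUL=0 MEM=1 BR=1, R=1, W=1
[3] MUL needs rd=2 wr=1: FU; after: ALU=1 MUL=0 MEM=1 BR=1, R=1, W=1
[4] ALU needs rd=2 wr=1: RD_PORT; after: ALU=1 MUL=0 MEM=1 BR=1, R=1, W=1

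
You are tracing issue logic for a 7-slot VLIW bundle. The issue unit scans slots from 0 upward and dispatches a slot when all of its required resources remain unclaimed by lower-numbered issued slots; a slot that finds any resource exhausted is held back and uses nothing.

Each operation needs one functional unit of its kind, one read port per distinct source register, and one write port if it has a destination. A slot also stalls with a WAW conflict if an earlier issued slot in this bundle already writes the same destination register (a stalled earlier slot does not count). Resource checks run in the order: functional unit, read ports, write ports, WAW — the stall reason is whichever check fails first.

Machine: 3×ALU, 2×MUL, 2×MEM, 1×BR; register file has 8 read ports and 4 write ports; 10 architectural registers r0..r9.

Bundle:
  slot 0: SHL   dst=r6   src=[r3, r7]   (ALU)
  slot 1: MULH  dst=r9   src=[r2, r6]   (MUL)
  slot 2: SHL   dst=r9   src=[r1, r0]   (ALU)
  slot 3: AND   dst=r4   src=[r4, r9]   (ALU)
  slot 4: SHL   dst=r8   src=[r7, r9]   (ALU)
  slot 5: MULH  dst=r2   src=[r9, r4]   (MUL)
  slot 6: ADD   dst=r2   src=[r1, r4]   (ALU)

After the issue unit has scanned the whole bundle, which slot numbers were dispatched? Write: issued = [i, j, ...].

(0) want 1×ALU +2rd +1wr — yes → AL2|MU2|ME2|BR1|rd6|wr3
(1) want 1×MUL +2rd +1wr — yes → AL2|MU1|ME2|BR1|rd4|wr2
(2) want 1×ALU +2rd +1wr — WAW → AL2|MU1|ME2|BR1|rd4|wr2
(3) want 1×ALU +2rd +1wr — yes → AL1|MU1|ME2|BR1|rd2|wr1
(4) want 1×ALU +2rd +1wr — yes → AL0|MU1|ME2|BR1|rd0|wr0
(5) want 1×MUL +2rd +1wr — RD_PORT → AL0|MU1|ME2|BR1|rd0|wr0
(6) want 1×ALU +2rd +1wr — FU → AL0|MU1|ME2|BR1|rd0|wr0

issued = [0, 1, 3, 4]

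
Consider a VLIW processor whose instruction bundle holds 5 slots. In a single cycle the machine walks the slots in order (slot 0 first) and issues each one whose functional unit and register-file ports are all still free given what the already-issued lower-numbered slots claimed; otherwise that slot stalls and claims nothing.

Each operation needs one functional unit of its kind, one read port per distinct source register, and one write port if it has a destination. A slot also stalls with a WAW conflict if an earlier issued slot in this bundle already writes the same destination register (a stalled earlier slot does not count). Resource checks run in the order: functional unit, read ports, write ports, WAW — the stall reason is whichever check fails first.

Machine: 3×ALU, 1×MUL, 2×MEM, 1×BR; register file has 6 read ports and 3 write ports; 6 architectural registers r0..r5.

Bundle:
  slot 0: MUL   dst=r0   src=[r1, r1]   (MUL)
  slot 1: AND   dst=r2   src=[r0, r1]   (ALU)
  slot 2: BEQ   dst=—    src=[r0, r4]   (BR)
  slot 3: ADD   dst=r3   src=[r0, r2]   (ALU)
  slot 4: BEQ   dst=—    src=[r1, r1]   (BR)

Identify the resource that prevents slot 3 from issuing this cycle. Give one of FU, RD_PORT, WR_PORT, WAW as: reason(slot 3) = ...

[0] MUL needs rd=1 wr=1: ok; after: ALU=3 MUL=0 MEM=2 BR=1, R=5, W=2
[1] ALU needs rd=2 wr=1: ok; after: ALU=2 MUL=0 MEM=2 BR=1, R=3, W=1
[2] BR needs rd=2 wr=0: ok; after: ALU=2 MUL=0 MEM=2 BR=0, R=1, W=1
[3] ALU needs rd=2 wr=1: RD_PORT; after: ALU=2 MUL=0 MEM=2 BR=0, R=1, W=1
[4] BR needs rd=1 wr=0: FU; after: ALU=2 MUL=0 MEM=2 BR=0, R=1, W=1

reason(slot 3) = RD_PORT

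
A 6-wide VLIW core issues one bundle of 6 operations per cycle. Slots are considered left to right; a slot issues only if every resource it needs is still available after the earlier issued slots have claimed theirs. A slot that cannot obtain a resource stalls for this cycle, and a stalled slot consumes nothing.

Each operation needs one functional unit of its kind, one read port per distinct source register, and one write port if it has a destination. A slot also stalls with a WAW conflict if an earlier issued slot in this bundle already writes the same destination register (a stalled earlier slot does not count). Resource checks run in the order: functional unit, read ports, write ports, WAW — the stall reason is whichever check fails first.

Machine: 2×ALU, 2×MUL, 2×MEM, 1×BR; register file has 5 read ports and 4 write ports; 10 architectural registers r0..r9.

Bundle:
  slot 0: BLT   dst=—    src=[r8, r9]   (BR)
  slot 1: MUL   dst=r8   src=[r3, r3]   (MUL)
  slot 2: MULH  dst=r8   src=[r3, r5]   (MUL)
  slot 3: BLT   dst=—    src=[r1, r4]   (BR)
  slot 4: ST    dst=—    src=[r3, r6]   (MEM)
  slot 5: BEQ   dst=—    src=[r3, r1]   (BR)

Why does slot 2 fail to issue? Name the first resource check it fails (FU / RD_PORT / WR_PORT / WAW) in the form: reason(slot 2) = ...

reason(slot 2) = WAW

slot 0 (BR): ISSUE — free A2,Mu2,Ld2,B0 rp3 wp4
slot 1 (MUL): ISSUE — free A2,Mu1,Ld2,B0 rp2 wp3
slot 2 (MUL): stall WAW — free A2,Mu1,Ld2,B0 rp2 wp3
slot 3 (BR): stall FU — free A2,Mu1,Ld2,B0 rp2 wp3
slot 4 (MEM): ISSUE — free A2,Mu1,Ld1,B0 rp0 wp3
slot 5 (BR): stall FU — free A2,Mu1,Ld1,B0 rp0 wp3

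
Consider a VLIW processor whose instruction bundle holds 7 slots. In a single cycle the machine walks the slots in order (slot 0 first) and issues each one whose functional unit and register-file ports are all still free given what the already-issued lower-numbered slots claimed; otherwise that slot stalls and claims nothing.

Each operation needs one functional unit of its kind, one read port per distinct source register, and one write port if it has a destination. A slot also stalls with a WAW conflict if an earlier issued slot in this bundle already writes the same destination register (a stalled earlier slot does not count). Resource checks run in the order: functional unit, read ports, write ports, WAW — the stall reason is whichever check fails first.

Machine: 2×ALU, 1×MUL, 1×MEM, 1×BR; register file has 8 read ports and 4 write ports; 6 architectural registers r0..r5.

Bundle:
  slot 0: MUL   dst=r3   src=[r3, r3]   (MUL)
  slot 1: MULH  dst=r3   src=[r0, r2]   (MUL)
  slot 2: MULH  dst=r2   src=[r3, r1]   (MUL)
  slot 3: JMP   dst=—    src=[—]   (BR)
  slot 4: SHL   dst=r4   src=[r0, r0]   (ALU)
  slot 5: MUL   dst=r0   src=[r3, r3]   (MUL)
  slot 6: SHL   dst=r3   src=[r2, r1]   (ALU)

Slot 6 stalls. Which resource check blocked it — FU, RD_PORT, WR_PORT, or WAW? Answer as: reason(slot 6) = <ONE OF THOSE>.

[0] MUL needs rd=1 wr=1: ok; after: ALU=2 MUL=0 MEM=1 BR=1, R=7, W=3
[1] MUL needs rd=2 wr=1: FU; after: ALU=2 MUL=0 MEM=1 BR=1, R=7, W=3
[2] MUL needs rd=2 wr=1: FU; after: ALU=2 MUL=0 MEM=1 BR=1, R=7, W=3
[3] BR needs rd=0 wr=0: ok; after: ALU=2 MUL=0 MEM=1 BR=0, R=7, W=3
[4] ALU needs rd=1 wr=1: ok; after: ALU=1 MUL=0 MEM=1 BR=0, R=6, W=2
[5] MUL needs rd=1 wr=1: FU; after: ALU=1 MUL=0 MEM=1 BR=0, R=6, W=2
[6] ALU needs rd=2 wr=1: WAW; after: ALU=1 MUL=0 MEM=1 BR=0, R=6, W=2

reason(slot 6) = WAW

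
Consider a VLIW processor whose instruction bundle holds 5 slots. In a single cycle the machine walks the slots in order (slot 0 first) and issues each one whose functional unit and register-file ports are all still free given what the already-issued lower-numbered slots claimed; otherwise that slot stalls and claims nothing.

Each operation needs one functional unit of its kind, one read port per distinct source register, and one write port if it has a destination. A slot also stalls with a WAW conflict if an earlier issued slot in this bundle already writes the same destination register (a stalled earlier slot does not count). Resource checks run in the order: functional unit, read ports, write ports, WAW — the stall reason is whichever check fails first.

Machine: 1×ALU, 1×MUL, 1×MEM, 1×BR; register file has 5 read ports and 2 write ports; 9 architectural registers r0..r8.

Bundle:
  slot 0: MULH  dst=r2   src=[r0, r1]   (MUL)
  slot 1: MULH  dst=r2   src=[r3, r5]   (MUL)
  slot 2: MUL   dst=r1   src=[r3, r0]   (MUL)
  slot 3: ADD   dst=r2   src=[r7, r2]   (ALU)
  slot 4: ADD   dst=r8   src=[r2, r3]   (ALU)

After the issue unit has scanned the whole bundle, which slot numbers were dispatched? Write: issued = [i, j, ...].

#0 MUL src=r0,r1 dispatched  <A:1 Mu:0 Ld:1 B:1 rd:3 wr:1>
#1 MUL src=r3,r5 held:FU  <A:1 Mu:0 Ld:1 B:1 rd:3 wr:1>
#2 MUL src=r3,r0 held:FU  <A:1 Mu:0 Ld:1 B:1 rd:3 wr:1>
#3 ALU src=r7,r2 held:WAW  <A:1 Mu:0 Ld:1 B:1 rd:3 wr:1>
#4 ALU src=r2,r3 dispatched  <A:0 Mu:0 Ld:1 B:1 rd:1 wr:0>

issued = [0, 4]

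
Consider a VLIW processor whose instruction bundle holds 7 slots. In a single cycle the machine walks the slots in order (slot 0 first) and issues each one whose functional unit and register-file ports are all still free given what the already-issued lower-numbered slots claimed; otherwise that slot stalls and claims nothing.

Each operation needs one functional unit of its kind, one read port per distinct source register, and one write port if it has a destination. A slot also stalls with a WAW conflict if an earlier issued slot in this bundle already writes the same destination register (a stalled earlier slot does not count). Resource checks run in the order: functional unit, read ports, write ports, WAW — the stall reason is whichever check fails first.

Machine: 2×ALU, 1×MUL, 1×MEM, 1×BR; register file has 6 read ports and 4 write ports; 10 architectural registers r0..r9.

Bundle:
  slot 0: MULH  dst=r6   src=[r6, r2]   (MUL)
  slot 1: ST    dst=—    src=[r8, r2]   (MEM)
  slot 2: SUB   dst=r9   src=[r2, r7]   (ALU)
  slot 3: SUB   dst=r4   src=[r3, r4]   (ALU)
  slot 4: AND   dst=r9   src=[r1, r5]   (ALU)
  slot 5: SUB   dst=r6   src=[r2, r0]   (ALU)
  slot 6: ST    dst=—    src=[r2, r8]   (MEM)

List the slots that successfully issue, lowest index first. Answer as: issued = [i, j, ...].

slot 0 (MUL): ISSUE — free A2,Mu0,Ld1,B1 rp4 wp3
slot 1 (MEM): ISSUE — free A2,Mu0,Ld0,B1 rp2 wp3
slot 2 (ALU): ISSUE — free A1,Mu0,Ld0,B1 rp0 wp2
slot 3 (ALU): stall RD_PORT — free A1,Mu0,Ld0,B1 rp0 wp2
slot 4 (ALU): stall RD_PORT — free A1,Mu0,Ld0,B1 rp0 wp2
slot 5 (ALU): stall RD_PORT — free A1,Mu0,Ld0,B1 rp0 wp2
slot 6 (MEM): stall FU — free A1,Mu0,Ld0,B1 rp0 wp2

issued = [0, 1, 2]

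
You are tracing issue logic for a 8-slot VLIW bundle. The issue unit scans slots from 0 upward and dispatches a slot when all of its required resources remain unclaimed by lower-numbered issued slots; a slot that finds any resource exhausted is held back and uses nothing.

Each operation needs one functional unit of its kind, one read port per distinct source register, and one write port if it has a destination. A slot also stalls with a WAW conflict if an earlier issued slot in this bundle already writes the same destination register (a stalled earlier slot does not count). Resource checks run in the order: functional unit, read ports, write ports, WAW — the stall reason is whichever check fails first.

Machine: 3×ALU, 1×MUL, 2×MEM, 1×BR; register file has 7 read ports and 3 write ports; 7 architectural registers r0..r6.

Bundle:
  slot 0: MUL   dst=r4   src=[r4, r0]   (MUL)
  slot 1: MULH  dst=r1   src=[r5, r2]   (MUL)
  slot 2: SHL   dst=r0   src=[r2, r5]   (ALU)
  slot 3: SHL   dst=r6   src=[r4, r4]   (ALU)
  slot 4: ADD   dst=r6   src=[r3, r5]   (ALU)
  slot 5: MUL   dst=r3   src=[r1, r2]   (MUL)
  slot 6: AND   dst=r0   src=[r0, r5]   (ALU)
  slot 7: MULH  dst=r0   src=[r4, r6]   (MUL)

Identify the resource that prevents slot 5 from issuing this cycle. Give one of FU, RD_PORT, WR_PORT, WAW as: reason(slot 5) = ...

(0) want 1×MUL +2rd +1wr — yes → AL3|MU0|ME2|BR1|rd5|wr2
(1) want 1×MUL +2rd +1wr — FU → AL3|MU0|ME2|BR1|rd5|wr2
(2) want 1×ALU +2rd +1wr — yes → AL2|MU0|ME2|BR1|rd3|wr1
(3) want 1×ALU +1rd +1wr — yes → AL1|MU0|ME2|BR1|rd2|wr0
(4) want 1×ALU +2rd +1wr — WR_PORT → AL1|MU0|ME2|BR1|rd2|wr0
(5) want 1×MUL +2rd +1wr — FU → AL1|MU0|ME2|BR1|rd2|wr0
(6) want 1×ALU +2rd +1wr — WR_PORT → AL1|MU0|ME2|BR1|rd2|wr0
(7) want 1×MUL +2rd +1wr — FU → AL1|MU0|ME2|BR1|rd2|wr0

reason(slot 5) = FU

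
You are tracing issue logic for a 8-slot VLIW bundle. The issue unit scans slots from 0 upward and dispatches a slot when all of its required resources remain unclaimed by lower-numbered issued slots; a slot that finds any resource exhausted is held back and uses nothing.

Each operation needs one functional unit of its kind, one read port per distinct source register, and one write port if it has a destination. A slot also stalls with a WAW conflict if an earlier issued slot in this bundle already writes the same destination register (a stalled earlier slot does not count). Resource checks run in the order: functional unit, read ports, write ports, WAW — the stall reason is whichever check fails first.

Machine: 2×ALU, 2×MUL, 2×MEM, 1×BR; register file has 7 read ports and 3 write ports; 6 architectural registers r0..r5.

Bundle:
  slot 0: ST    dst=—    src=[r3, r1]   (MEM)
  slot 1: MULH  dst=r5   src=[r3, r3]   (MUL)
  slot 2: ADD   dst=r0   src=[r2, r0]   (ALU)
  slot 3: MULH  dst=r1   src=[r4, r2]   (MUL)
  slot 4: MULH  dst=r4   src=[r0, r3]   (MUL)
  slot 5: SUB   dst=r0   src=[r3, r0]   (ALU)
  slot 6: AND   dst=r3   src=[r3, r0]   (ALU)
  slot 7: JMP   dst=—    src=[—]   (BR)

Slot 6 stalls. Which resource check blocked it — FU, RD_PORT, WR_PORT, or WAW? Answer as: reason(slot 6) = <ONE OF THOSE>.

reason(slot 6) = RD_PORT

(0) want 1×MEM +2rd +0wr — yes → AL2|MU2|ME1|BR1|rd5|wr3
(1) want 1×MUL +1rd +1wr — yes → AL2|MU1|ME1|BR1|rd4|wr2
(2) want 1×ALU +2rd +1wr — yes → AL1|MU1|ME1|BR1|rd2|wr1
(3) want 1×MUL +2rd +1wr — yes → AL1|MU0|ME1|BR1|rd0|wr0
(4) want 1×MUL +2rd +1wr — FU → AL1|MU0|ME1|BR1|rd0|wr0
(5) want 1×ALU +2rd +1wr — RD_PORT → AL1|MU0|ME1|BR1|rd0|wr0
(6) want 1×ALU +2rd +1wr — RD_PORT → AL1|MU0|ME1|BR1|rd0|wr0
(7) want 1×BR +0rd +0wr — yes → AL1|MU0|ME1|BR0|rd0|wr0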